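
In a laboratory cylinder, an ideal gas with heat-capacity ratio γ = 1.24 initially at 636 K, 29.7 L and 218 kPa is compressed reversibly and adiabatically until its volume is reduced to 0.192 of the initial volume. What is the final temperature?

945 K

Adiabatic: TV^(γ−1) = const ⇒ T₂ = 636×(5.21)^0.240 = 945 K; PV^γ = const ⇒ P₂ = 1690 kPa.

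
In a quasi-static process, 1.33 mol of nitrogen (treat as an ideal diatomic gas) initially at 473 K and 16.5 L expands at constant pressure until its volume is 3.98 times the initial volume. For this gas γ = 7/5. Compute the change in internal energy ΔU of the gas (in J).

39000 J

P₁ = nRT₁/V₁ = 1.33×8.314×473/16.5 = 317 kPa.
Isobaric: P stays 317 kPa; V/T = const ⇒ T₂ = 1880 K, V₂ = 65.7 L.
For an ideal gas ΔU = nCvΔT with Cv = (5/2)R = 20.8 J/(mol·K).
ΔU = 1.33×20.8×(1880−473) = 39000 J.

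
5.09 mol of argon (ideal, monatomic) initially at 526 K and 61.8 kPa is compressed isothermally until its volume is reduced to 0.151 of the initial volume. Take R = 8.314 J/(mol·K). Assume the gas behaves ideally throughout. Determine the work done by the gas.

V₁ = nRT₁/P₁ = 5.09×8.314×526/61.8 = 360 L.
Isothermal: T stays 526 K; PV = const ⇒ V₂ = 54.4 L, P₂ = 409 kPa.
W = nRT ln(V₂/V₁) = 5.09×8.314×526×ln(0.151) = -42100 J.

-42100 J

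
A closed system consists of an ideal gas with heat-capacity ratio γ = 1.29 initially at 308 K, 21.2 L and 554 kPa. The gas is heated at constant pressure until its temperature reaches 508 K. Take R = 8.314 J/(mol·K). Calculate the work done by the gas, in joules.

n = P₁V₁/(RT₁) = 554×21.2/(8.314×308) = 4.59 mol.
Isobaric: P stays 554 kPa; V/T = const ⇒ T₂ = 508 K, V₂ = 35.0 L.
W = PΔV = 554×(35.0−21.2) kPa·L = 7630 J.

7630 J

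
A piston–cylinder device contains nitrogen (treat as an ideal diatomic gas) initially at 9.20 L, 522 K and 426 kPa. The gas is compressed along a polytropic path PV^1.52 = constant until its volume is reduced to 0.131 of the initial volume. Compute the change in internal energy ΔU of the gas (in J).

18400 J

n = P₁V₁/(RT₁) = 426×9.20/(8.314×522) = 0.903 mol.
Polytropic n=1.52: T₂ = T₁(V₁/V₂)^(n−1) = 522×(7.63)^0.52 = 1500 K; P₂ = P₁(V₁/V₂)^n = 9360 kPa.
For an ideal gas ΔU = nCvΔT with Cv = (5/2)R = 20.8 J/(mol·K).
ΔU = 0.903×20.8×(1500−522) = 18400 J.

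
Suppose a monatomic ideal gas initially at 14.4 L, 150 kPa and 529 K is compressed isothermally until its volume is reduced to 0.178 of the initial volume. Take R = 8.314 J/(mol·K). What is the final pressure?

Isothermal: T stays 529 K; PV = const ⇒ V₂ = 2.56 L, P₂ = 843 kPa.

843 kPa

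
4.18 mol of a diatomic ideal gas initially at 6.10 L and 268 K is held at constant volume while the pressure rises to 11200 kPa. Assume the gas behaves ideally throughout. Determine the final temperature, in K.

1970 K

P₁ = nRT₁/V₁ = 4.18×8.314×268/6.10 = 1530 kPa.
Isochoric: V stays 6.10 L; P/T = const ⇒ T₂ = 1970 K, P₂ = 11200 kPa.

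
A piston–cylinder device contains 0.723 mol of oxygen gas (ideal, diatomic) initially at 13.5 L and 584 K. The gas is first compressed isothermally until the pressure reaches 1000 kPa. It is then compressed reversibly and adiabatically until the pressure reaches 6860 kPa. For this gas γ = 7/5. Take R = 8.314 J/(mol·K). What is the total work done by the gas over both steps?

P₁ = nRT₁/V₁ = 0.723×8.314×584/13.5 = 260 kPa.
Step 1 — Isothermal: T stays 584 K; PV = const ⇒ V₂ = 3.51 L, P₂ = 1000 kPa.
ΔU = 0 (ideal gas, T constant).
W = nRT ln(V₂/V₁) = 0.723×8.314×584×ln(0.260) = -4730 J.
Q = ΔU + W = -4730 J.
State after step 1: P = 1000 kPa, V = 3.51 L, T = 584 K.
Step 2 — Adiabatic: T₂/T₁ = (P₂/P₁)^((γ−1)/γ) ⇒ T₂ = 584×(6.86)^0.286 = 1010 K; V₂ = 0.887 L.
ΔU = nCvΔT = 0.723×20.8×(1010−584) = 6440 J.
Q = 0 for an adiabatic process, so W = −ΔU = -6440 J.
Net over both steps: W = -11200 J, Q = -4730 J, ΔU = 6440 J.

-11200 J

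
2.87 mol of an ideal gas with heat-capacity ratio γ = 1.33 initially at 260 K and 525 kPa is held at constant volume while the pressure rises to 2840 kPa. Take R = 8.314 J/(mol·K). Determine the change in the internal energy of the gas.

82900 J

V₁ = nRT₁/P₁ = 2.87×8.314×260/525 = 11.8 L.
Isochoric: V stays 11.8 L; P/T = const ⇒ T₂ = 1410 K, P₂ = 2840 kPa.
For an ideal gas ΔU = nCvΔT with Cv = R/(γ−1) = 25.2 J/(mol·K).
ΔU = 2.87×25.2×(1410−260) = 82900 J.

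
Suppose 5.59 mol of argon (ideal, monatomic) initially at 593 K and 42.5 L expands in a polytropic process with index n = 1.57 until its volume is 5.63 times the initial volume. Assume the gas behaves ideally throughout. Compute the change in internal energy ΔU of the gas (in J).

P₁ = nRT₁/V₁ = 5.59×8.314×593/42.5 = 648 kPa.
Polytropic n=1.57: T₂ = T₁(V₁/V₂)^(n−1) = 593×(0.178)^0.57 = 221 K; P₂ = P₁(V₁/V₂)^n = 43.0 kPa.
For an ideal gas ΔU = nCvΔT with Cv = (3/2)R = 12.5 J/(mol·K).
ΔU = 5.59×12.5×(221−593) = -25900 J.

-25900 J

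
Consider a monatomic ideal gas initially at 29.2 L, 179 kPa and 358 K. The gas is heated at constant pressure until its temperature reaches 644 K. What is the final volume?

Isobaric: P stays 179 kPa; V/T = const ⇒ T₂ = 644 K, V₂ = 52.5 L.

52.5 L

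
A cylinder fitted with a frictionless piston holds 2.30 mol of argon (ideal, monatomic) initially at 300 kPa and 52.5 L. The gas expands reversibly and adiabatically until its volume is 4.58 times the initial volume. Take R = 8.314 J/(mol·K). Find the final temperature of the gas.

299 K

T₁ = P₁V₁/(nR) = 300×52.5/(2.30×8.314) = 824 K.
Adiabatic: TV^(γ−1) = const ⇒ T₂ = 824×(0.218)^0.667 = 299 K; PV^γ = const ⇒ P₂ = 23.8 kPa.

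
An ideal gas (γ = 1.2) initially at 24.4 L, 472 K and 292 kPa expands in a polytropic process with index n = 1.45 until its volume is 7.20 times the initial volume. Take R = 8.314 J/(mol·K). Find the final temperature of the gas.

194 K

Polytropic n=1.45: T₂ = T₁(V₁/V₂)^(n−1) = 472×(0.139)^0.45 = 194 K; P₂ = P₁(V₁/V₂)^n = 16.7 kPa.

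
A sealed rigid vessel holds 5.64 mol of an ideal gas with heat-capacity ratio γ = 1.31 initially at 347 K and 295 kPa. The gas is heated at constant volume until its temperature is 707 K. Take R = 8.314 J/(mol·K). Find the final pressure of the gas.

V₁ = nRT₁/P₁ = 5.64×8.314×347/295 = 55.2 L.
Isochoric: V stays 55.2 L; P/T = const ⇒ T₂ = 707 K, P₂ = 601 kPa.

601 kPa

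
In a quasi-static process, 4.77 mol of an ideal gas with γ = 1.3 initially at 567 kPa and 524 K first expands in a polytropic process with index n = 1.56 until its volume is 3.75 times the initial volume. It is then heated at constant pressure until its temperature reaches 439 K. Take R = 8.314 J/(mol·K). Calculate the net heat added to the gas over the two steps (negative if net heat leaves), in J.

15700 J

V₁ = nRT₁/P₁ = 4.77×8.314×524/567 = 36.7 L.
Step 1 — Polytropic n=1.56: T₂ = T₁(V₁/V₂)^(n−1) = 524×(0.267)^0.56 = 250 K; P₂ = P₁(V₁/V₂)^n = 72.1 kPa.
W = (P₁V₁−P₂V₂)/(n−1) = (567×36.7−72.1×137)/0.56 = 19400 J.
ΔU = nCvΔT = 4.77×27.7×(250−524) = -36200 J.
Q = ΔU + W = -16800 J.
State after step 1: P = 72.1 kPa, V = 137 L, T = 250 K.
Step 2 — Isobaric: P stays 72.1 kPa; V/T = const ⇒ T₂ = 439 K, V₂ = 241 L.
W = PΔV = 72.1×(241−137) kPa·L = 7500 J.
ΔU = nCvΔT = 4.77×27.7×(439−250) = 25000 J.
Q = ΔU + W = nCpΔT = 32500 J.
Net over both steps: W = 26900 J, Q = 15700 J, ΔU = -11200 J.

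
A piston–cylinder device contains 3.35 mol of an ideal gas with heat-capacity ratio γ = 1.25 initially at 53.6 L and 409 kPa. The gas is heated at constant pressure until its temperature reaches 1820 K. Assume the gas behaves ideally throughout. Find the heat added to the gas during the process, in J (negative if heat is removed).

144000 J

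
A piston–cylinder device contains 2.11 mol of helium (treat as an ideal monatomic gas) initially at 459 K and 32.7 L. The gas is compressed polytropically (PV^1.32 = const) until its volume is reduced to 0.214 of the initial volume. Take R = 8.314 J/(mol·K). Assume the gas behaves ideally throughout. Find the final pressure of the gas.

P₁ = nRT₁/V₁ = 2.11×8.314×459/32.7 = 246 kPa.
Polytropic n=1.32: T₂ = T₁(V₁/V₂)^(n−1) = 459×(4.67)^0.32 = 752 K; P₂ = P₁(V₁/V₂)^n = 1880 kPa.

1880 kPa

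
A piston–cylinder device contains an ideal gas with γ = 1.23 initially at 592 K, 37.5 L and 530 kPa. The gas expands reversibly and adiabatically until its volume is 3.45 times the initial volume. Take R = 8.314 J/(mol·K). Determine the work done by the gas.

n = P₁V₁/(RT₁) = 530×37.5/(8.314×592) = 4.04 mol.
Adiabatic: TV^(γ−1) = const ⇒ T₂ = 592×(0.290)^0.230 = 445 K; PV^γ = const ⇒ P₂ = 116 kPa.
ΔU = nCvΔT = 4.04×36.1×(445−592) = -21400 J.
Q = 0 for an adiabatic process, so W = −ΔU = 21400 J.

21400 J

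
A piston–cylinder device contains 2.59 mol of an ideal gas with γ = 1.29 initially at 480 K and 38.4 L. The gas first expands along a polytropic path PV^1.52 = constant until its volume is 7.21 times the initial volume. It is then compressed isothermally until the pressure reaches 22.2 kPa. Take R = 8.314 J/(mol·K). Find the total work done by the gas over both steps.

P₁ = nRT₁/V₁ = 2.59×8.314×480/38.4 = 269 kPa.
Step 1 — Polytropic n=1.52: T₂ = T₁(V₁/V₂)^(n−1) = 480×(0.139)^0.52 = 172 K; P₂ = P₁(V₁/V₂)^n = 13.4 kPa.
W = (P₁V₁−P₂V₂)/(n−1) = (269×38.4−13.4×277)/0.52 = 12800 J.
ΔU = nCvΔT = 2.59×28.7×(172−480) = -22900 J.
Q = ΔU + W = -10100 J.
State after step 1: P = 13.4 kPa, V = 277 L, T = 172 K.
Step 2 — Isothermal: T stays 172 K; PV = const ⇒ V₂ = 167 L, P₂ = 22.2 kPa.
ΔU = 0 (ideal gas, T constant).
W = nRT ln(V₂/V₁) = 2.59×8.314×172×ln(0.602) = -1880 J.
Q = ΔU + W = -1880 J.
Net over both steps: W = 10900 J, Q = -12000 J, ΔU = -22900 J.

10900 J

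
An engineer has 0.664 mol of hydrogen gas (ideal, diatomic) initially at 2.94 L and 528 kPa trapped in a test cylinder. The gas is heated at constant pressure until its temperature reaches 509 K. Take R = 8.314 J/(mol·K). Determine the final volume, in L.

5.32 L

T₁ = P₁V₁/(nR) = 528×2.94/(0.664×8.314) = 281 K.
Isobaric: P stays 528 kPa; V/T = const ⇒ T₂ = 509 K, V₂ = 5.32 L.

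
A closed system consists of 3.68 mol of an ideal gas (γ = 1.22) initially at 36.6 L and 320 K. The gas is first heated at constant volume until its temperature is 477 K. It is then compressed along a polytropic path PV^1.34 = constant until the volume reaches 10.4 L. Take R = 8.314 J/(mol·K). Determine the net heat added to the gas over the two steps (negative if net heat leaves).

34300 J

P₁ = nRT₁/V₁ = 3.68×8.314×320/36.6 = 268 kPa.
Step 1 — Isochoric: V stays 36.6 L; P/T = const ⇒ T₂ = 477 K, P₂ = 399 kPa.
W = 0 (no volume change).
ΔU = nCvΔT = 3.68×37.8×(477−320) = 21800 J.
Q = ΔU = 21800 J.
State after step 1: P = 399 kPa, V = 36.6 L, T = 477 K.
Step 2 — Polytropic n=1.34: T₂ = T₁(V₁/V₂)^(n−1) = 477×(3.52)^0.34 = 732 K; P₂ = P₁(V₁/V₂)^n = 2150 kPa.
W = (P₁V₁−P₂V₂)/(n−1) = (399×36.6−2150×10.4)/0.34 = -22900 J.
ΔU = nCvΔT = 3.68×37.8×(732−477) = 35400 J.
Q = ΔU + W = 12500 J.
Net over both steps: W = -22900 J, Q = 34300 J, ΔU = 57300 J.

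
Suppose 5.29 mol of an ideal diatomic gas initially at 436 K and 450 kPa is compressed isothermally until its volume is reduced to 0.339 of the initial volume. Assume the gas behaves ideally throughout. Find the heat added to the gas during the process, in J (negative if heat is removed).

-20700 J

V₁ = nRT₁/P₁ = 5.29×8.314×436/450 = 42.6 L.
Isothermal: T stays 436 K; PV = const ⇒ V₂ = 14.4 L, P₂ = 1330 kPa.
ΔU = 0 (ideal gas, T constant).
W = nRT ln(V₂/V₁) = 5.29×8.314×436×ln(0.339) = -20700 J.
Q = ΔU + W = -20700 J.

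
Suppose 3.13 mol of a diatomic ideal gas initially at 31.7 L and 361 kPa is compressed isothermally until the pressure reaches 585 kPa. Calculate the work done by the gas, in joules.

T₁ = P₁V₁/(nR) = 361×31.7/(3.13×8.314) = 440 K.
Isothermal: T stays 440 K; PV = const ⇒ V₂ = 19.6 L, P₂ = 585 kPa.
W = nRT ln(V₂/V₁) = 3.13×8.314×440×ln(0.617) = -5520 J.

-5520 J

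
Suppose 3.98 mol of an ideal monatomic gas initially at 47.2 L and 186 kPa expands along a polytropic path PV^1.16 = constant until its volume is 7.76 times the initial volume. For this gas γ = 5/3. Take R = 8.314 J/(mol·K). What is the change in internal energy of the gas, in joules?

-3680 J

T₁ = P₁V₁/(nR) = 186×47.2/(3.98×8.314) = 265 K.
Polytropic n=1.16: T₂ = T₁(V₁/V₂)^(n−1) = 265×(0.129)^0.16 = 191 K; P₂ = P₁(V₁/V₂)^n = 17.3 kPa.
For an ideal gas ΔU = nCvΔT with Cv = (3/2)R = 12.5 J/(mol·K).
ΔU = 3.98×12.5×(191−265) = -3680 J.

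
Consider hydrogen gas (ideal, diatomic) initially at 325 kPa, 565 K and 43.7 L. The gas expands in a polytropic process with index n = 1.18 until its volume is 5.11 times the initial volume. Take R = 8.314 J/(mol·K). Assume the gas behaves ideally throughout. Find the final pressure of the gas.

Polytropic n=1.18: T₂ = T₁(V₁/V₂)^(n−1) = 565×(0.196)^0.18 = 421 K; P₂ = P₁(V₁/V₂)^n = 47.4 kPa.

47.4 kPa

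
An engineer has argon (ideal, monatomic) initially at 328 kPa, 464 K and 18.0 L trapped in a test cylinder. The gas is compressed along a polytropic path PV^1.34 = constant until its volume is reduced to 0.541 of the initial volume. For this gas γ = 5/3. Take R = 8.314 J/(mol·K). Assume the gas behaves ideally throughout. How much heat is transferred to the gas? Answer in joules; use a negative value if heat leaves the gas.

n = P₁V₁/(RT₁) = 328×18.0/(8.314×464) = 1.53 mol.
Polytropic n=1.34: T₂ = T₁(V₁/V₂)^(n−1) = 464×(1.85)^0.34 = 572 K; P₂ = P₁(V₁/V₂)^n = 747 kPa.
W = (P₁V₁−P₂V₂)/(n−1) = (328×18.0−747×9.74)/0.34 = -4030 J.
ΔU = nCvΔT = 1.53×12.5×(572−464) = 2060 J.
Q = ΔU + W = -1980 J.

-1980 J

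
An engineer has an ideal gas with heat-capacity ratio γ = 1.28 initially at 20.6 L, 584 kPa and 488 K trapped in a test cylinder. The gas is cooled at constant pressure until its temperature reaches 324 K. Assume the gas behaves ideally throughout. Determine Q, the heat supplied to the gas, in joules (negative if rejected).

n = P₁V₁/(RT₁) = 584×20.6/(8.314×488) = 2.97 mol.
Isobaric: P stays 584 kPa; V/T = const ⇒ T₂ = 324 K, V₂ = 13.7 L.
W = PΔV = 584×(13.7−20.6) kPa·L = -4040 J.
ΔU = nCvΔT = 2.97×29.7×(324−488) = -14400 J.
Q = ΔU + W = nCpΔT = -18500 J.

-18500 J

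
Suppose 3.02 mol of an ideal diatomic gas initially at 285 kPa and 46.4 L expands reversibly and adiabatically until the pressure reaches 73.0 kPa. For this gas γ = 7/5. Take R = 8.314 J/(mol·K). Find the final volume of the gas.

T₁ = P₁V₁/(nR) = 285×46.4/(3.02×8.314) = 527 K.
Adiabatic: T₂/T₁ = (P₂/P₁)^((γ−1)/γ) ⇒ T₂ = 527×(0.256)^0.286 = 357 K; V₂ = 123 L.

123 L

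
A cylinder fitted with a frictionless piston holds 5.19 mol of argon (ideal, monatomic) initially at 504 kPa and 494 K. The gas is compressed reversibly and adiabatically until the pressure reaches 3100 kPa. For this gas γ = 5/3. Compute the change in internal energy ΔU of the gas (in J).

34200 J

V₁ = nRT₁/P₁ = 5.19×8.314×494/504 = 42.3 L.
Adiabatic: T₂/T₁ = (P₂/P₁)^((γ−1)/γ) ⇒ T₂ = 494×(6.15)^0.400 = 1020 K; V₂ = 14.2 L.
For an ideal gas ΔU = nCvΔT with Cv = (3/2)R = 12.5 J/(mol·K).
ΔU = 5.19×12.5×(1020−494) = 34200 J.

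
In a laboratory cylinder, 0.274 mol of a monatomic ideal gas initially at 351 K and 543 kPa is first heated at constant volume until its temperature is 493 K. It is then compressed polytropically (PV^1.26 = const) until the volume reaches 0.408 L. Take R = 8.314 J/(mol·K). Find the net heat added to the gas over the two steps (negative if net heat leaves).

-559 J

V₁ = nRT₁/P₁ = 0.274×8.314×351/543 = 1.47 L.
Step 1 — Isochoric: V stays 1.47 L; P/T = const ⇒ T₂ = 493 K, P₂ = 763 kPa.
W = 0 (no volume change).
ΔU = nCvΔT = 0.274×12.5×(493−351) = 485 J.
Q = ΔU = 485 J.
State after step 1: P = 763 kPa, V = 1.47 L, T = 493 K.
Step 2 — Polytropic n=1.26: T₂ = T₁(V₁/V₂)^(n−1) = 493×(3.61)^0.26 = 688 K; P₂ = P₁(V₁/V₂)^n = 3840 kPa.
W = (P₁V₁−P₂V₂)/(n−1) = (763×1.47−3840×0.408)/0.26 = -1710 J.
ΔU = nCvΔT = 0.274×12.5×(688−493) = 667 J.
Q = ΔU + W = -1040 J.
Net over both steps: W = -1710 J, Q = -559 J, ΔU = 1150 J.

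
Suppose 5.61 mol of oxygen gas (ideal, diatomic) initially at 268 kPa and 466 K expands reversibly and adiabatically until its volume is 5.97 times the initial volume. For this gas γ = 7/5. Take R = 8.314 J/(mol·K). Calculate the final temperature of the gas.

228 K

V₁ = nRT₁/P₁ = 5.61×8.314×466/268 = 81.1 L.
Adiabatic: TV^(γ−1) = const ⇒ T₂ = 466×(0.168)^0.400 = 228 K; PV^γ = const ⇒ P₂ = 22.0 kPa.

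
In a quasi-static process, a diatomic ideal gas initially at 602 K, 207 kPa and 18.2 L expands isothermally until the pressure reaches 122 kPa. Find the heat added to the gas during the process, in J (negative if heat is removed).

1990 J

n = P₁V₁/(RT₁) = 207×18.2/(8.314×602) = 0.753 mol.
Isothermal: T stays 602 K; PV = const ⇒ V₂ = 30.9 L, P₂ = 122 kPa.
ΔU = 0 (ideal gas, T constant).
W = nRT ln(V₂/V₁) = 0.753×8.314×602×ln(1.70) = 1990 J.
Q = ΔU + W = 1990 J.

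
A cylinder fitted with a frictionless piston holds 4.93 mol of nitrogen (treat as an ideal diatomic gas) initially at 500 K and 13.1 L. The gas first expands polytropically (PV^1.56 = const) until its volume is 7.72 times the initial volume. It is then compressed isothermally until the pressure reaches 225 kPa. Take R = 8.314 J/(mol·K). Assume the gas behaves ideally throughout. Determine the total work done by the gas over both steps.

P₁ = nRT₁/V₁ = 4.93×8.314×500/13.1 = 1560 kPa.
Step 1 — Polytropic n=1.56: T₂ = T₁(V₁/V₂)^(n−1) = 500×(0.130)^0.56 = 159 K; P₂ = P₁(V₁/V₂)^n = 64.5 kPa.
W = (P₁V₁−P₂V₂)/(n−1) = (1560×13.1−64.5×101)/0.56 = 24900 J.
ΔU = nCvΔT = 4.93×20.8×(159−500) = -34900 J.
Q = ΔU + W = -9980 J.
State after step 1: P = 64.5 kPa, V = 101 L, T = 159 K.
Step 2 — Isothermal: T stays 159 K; PV = const ⇒ V₂ = 29.0 L, P₂ = 225 kPa.
ΔU = 0 (ideal gas, T constant).
W = nRT ln(V₂/V₁) = 4.93×8.314×159×ln(0.287) = -8150 J.
Q = ΔU + W = -8150 J.
Net over both steps: W = 16800 J, Q = -18100 J, ΔU = -34900 J.

16800 J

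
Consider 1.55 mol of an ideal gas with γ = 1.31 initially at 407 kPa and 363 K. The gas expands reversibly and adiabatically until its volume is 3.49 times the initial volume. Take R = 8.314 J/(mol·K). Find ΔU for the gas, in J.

-4850 J

V₁ = nRT₁/P₁ = 1.55×8.314×363/407 = 11.5 L.
Adiabatic: TV^(γ−1) = const ⇒ T₂ = 363×(0.287)^0.310 = 246 K; PV^γ = const ⇒ P₂ = 79.2 kPa.
For an ideal gas ΔU = nCvΔT with Cv = R/(γ−1) = 26.8 J/(mol·K).
ΔU = 1.55×26.8×(246−363) = -4850 J.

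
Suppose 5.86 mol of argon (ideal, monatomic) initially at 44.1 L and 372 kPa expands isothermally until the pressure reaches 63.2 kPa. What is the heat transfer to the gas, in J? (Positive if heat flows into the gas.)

29100 J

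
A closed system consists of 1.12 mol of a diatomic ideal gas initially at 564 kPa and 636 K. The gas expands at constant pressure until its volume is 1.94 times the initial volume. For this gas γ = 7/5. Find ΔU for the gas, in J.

V₁ = nRT₁/P₁ = 1.12×8.314×636/564 = 10.5 L.
Isobaric: P stays 564 kPa; V/T = const ⇒ T₂ = 1230 K, V₂ = 20.4 L.
For an ideal gas ΔU = nCvΔT with Cv = (5/2)R = 20.8 J/(mol·K).
ΔU = 1.12×20.8×(1230−636) = 13900 J.

13900 J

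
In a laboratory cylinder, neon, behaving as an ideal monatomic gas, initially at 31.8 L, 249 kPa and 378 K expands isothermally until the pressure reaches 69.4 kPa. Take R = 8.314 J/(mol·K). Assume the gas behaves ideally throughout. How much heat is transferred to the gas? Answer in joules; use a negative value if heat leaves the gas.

10100 J

n = P₁V₁/(RT₁) = 249×31.8/(8.314×378) = 2.52 mol.
Isothermal: T stays 378 K; PV = const ⇒ V₂ = 114 L, P₂ = 69.4 kPa.
ΔU = 0 (ideal gas, T constant).
W = nRT ln(V₂/V₁) = 2.52×8.314×378×ln(3.59) = 10100 J.
Q = ΔU + W = 10100 J.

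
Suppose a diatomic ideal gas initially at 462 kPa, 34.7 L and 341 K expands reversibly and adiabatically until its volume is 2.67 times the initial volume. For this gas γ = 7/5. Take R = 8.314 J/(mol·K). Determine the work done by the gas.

n = P₁V₁/(RT₁) = 462×34.7/(8.314×341) = 5.65 mol.
Adiabatic: TV^(γ−1) = const ⇒ T₂ = 341×(0.375)^0.400 = 230 K; PV^γ = const ⇒ P₂ = 117 kPa.
ΔU = nCvΔT = 5.65×20.8×(230−341) = -13000 J.
Q = 0 for an adiabatic process, so W = −ΔU = 13000 J.

13000 J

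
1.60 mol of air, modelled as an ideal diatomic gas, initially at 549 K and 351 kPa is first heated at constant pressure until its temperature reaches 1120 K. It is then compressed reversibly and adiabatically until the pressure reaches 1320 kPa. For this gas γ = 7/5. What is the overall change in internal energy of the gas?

V₁ = nRT₁/P₁ = 1.60×8.314×549/351 = 20.8 L.
Step 1 — Isobaric: P stays 351 kPa; V/T = const ⇒ T₂ = 1120 K, V₂ = 42.4 L.
W = PΔV = 351×(42.4−20.8) kPa·L = 7600 J.
ΔU = nCvΔT = 1.60×20.8×(1120−549) = 19000 J.
Q = ΔU + W = nCpΔT = 26600 J.
State after step 1: P = 351 kPa, V = 42.4 L, T = 1120 K.
Step 2 — Adiabatic: T₂/T₁ = (P₂/P₁)^((γ−1)/γ) ⇒ T₂ = 1120×(3.76)^0.286 = 1640 K; V₂ = 16.5 L.
ΔU = nCvΔT = 1.60×20.8×(1640−1120) = 17100 J.
Q = 0 for an adiabatic process, so W = −ΔU = -17100 J.
Net over both steps: W = -9540 J, Q = 26600 J, ΔU = 36100 J.

36100 J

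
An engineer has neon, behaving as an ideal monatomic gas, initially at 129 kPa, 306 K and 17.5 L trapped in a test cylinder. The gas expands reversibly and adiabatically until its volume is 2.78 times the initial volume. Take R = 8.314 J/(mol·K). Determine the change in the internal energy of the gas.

n = P₁V₁/(RT₁) = 129×17.5/(8.314×306) = 0.887 mol.
Adiabatic: TV^(γ−1) = const ⇒ T₂ = 306×(0.360)^0.667 = 155 K; PV^γ = const ⇒ P₂ = 23.5 kPa.
For an ideal gas ΔU = nCvΔT with Cv = (3/2)R = 12.5 J/(mol·K).
ΔU = 0.887×12.5×(155−306) = -1670 J.

-1670 J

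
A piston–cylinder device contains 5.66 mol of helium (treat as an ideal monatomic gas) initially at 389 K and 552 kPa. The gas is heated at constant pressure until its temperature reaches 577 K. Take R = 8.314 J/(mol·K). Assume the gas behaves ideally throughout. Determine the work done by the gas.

V₁ = nRT₁/P₁ = 5.66×8.314×389/552 = 33.2 L.
Isobaric: P stays 552 kPa; V/T = const ⇒ T₂ = 577 K, V₂ = 49.2 L.
W = PΔV = 552×(49.2−33.2) kPa·L = 8850 J.

8850 J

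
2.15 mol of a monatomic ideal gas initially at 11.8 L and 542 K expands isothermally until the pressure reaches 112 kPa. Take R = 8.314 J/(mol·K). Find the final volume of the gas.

86.5 L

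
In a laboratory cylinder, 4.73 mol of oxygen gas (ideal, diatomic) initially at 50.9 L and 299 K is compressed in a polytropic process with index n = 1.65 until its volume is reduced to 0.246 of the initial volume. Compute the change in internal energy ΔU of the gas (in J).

P₁ = nRT₁/V₁ = 4.73×8.314×299/50.9 = 231 kPa.
Polytropic n=1.65: T₂ = T₁(V₁/V₂)^(n−1) = 299×(4.07)^0.65 = 744 K; P₂ = P₁(V₁/V₂)^n = 2340 kPa.
For an ideal gas ΔU = nCvΔT with Cv = (5/2)R = 20.8 J/(mol·K).
ΔU = 4.73×20.8×(744−299) = 43700 J.

43700 J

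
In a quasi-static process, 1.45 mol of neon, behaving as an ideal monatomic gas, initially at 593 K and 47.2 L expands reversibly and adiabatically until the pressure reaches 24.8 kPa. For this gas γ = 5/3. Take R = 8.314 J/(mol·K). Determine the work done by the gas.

P₁ = nRT₁/V₁ = 1.45×8.314×593/47.2 = 151 kPa.
Adiabatic: T₂/T₁ = (P₂/P₁)^((γ−1)/γ) ⇒ T₂ = 593×(0.164)^0.400 = 288 K; V₂ = 140 L.
ΔU = nCvΔT = 1.45×12.5×(288−593) = -5520 J.
Q = 0 for an adiabatic process, so W = −ΔU = 5520 J.

5520 J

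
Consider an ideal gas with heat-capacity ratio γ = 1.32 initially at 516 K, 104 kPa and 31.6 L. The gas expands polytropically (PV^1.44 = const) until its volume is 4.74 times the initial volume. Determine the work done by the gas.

n = P₁V₁/(RT₁) = 104×31.6/(8.314×516) = 0.766 mol.
Polytropic n=1.44: T₂ = T₁(V₁/V₂)^(n−1) = 516×(0.211)^0.44 = 260 K; P₂ = P₁(V₁/V₂)^n = 11.1 kPa.
W = (P₁V₁−P₂V₂)/(n−1) = (104×31.6−11.1×150)/0.44 = 3700 J.

3700 J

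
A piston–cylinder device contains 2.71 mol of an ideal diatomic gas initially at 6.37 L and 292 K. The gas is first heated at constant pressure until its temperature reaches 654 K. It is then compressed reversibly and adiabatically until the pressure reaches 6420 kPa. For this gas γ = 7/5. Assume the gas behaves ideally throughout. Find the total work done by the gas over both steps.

-17100 J

P₁ = nRT₁/V₁ = 2.71×8.314×292/6.37 = 1030 kPa.
Step 1 — Isobaric: P stays 1030 kPa; V/T = const ⇒ T₂ = 654 K, V₂ = 14.3 L.
W = PΔV = 1030×(14.3−6.37) kPa·L = 8160 J.
ΔU = nCvΔT = 2.71×20.8×(654−292) = 20400 J.
Q = ΔU + W = nCpΔT = 28500 J.
State after step 1: P = 1030 kPa, V = 14.3 L, T = 654 K.
Step 2 — Adiabatic: T₂/T₁ = (P₂/P₁)^((γ−1)/γ) ⇒ T₂ = 654×(6.22)^0.286 = 1100 K; V₂ = 3.87 L.
ΔU = nCvΔT = 2.71×20.8×(1100−654) = 25300 J.
Q = 0 for an adiabatic process, so W = −ΔU = -25300 J.
Net over both steps: W = -17100 J, Q = 28500 J, ΔU = 45600 J.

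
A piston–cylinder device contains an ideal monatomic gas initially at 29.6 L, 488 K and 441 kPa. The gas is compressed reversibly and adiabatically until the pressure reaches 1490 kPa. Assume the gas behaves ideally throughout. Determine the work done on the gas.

12300 J

n = P₁V₁/(RT₁) = 441×29.6/(8.314×488) = 3.22 mol.
Adiabatic: T₂/T₁ = (P₂/P₁)^((γ−1)/γ) ⇒ T₂ = 488×(3.38)^0.400 = 794 K; V₂ = 14.3 L.
ΔU = nCvΔT = 3.22×12.5×(794−488) = 12300 J.
Q = 0 for an adiabatic process, so W = −ΔU = -12300 J.
Work done on the gas = −W_by = 12300 J.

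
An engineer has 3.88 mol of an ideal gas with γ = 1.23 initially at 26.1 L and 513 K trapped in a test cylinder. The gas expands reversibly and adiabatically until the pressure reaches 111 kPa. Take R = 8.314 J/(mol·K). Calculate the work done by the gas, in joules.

20000 J

P₁ = nRT₁/V₁ = 3.88×8.314×513/26.1 = 634 kPa.
Adiabatic: T₂/T₁ = (P₂/P₁)^((γ−1)/γ) ⇒ T₂ = 513×(0.175)^0.187 = 370 K; V₂ = 108 L.
ΔU = nCvΔT = 3.88×36.1×(370−513) = -20000 J.
Q = 0 for an adiabatic process, so W = −ΔU = 20000 J.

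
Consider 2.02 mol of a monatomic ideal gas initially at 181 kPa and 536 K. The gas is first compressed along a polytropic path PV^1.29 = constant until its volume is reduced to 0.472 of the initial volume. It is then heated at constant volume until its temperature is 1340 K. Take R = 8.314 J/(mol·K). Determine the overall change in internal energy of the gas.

20300 J

V₁ = nRT₁/P₁ = 2.02×8.314×536/181 = 49.7 L.
Step 1 — Polytropic n=1.29: T₂ = T₁(V₁/V₂)^(n−1) = 536×(2.12)^0.29 = 666 K; P₂ = P₁(V₁/V₂)^n = 477 kPa.
W = (P₁V₁−P₂V₂)/(n−1) = (181×49.7−477×23.5)/0.29 = -7550 J.
ΔU = nCvΔT = 2.02×12.5×(666−536) = 3280 J.
Q = ΔU + W = -4270 J.
State after step 1: P = 477 kPa, V = 23.5 L, T = 666 K.
Step 2 — Isochoric: V stays 23.5 L; P/T = const ⇒ T₂ = 1340 K, P₂ = 959 kPa.
W = 0 (no volume change).
ΔU = nCvΔT = 2.02×12.5×(1340−666) = 17000 J.
Q = ΔU = 17000 J.
Net over both steps: W = -7550 J, Q = 12700 J, ΔU = 20300 J.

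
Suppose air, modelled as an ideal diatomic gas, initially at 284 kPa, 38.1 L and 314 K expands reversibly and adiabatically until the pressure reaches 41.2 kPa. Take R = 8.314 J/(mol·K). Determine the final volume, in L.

151 L

Adiabatic: T₂/T₁ = (P₂/P₁)^((γ−1)/γ) ⇒ T₂ = 314×(0.145)^0.286 = 181 K; V₂ = 151 L.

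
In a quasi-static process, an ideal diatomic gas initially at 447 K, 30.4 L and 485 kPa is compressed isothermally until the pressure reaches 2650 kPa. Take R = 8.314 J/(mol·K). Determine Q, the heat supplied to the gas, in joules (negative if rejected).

n = P₁V₁/(RT₁) = 485×30.4/(8.314×447) = 3.97 mol.
Isothermal: T stays 447 K; PV = const ⇒ V₂ = 5.56 L, P₂ = 2650 kPa.
ΔU = 0 (ideal gas, T constant).
W = nRT ln(V₂/V₁) = 3.97×8.314×447×ln(0.183) = -25000 J.
Q = ΔU + W = -25000 J.

-25000 J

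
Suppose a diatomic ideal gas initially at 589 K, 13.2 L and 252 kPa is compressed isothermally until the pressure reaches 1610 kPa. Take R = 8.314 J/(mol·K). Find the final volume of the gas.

Isothermal: T stays 589 K; PV = const ⇒ V₂ = 2.07 L, P₂ = 1610 kPa.

2.07 L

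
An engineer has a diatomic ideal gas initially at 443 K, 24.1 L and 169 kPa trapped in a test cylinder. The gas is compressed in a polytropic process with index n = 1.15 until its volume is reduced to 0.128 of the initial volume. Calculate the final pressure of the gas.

Polytropic n=1.15: T₂ = T₁(V₁/V₂)^(n−1) = 443×(7.81)^0.15 = 603 K; P₂ = P₁(V₁/V₂)^n = 1800 kPa.

1800 kPa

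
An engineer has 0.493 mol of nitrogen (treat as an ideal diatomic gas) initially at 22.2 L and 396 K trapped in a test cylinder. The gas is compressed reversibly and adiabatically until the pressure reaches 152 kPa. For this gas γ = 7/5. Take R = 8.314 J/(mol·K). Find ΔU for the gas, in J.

944 J

P₁ = nRT₁/V₁ = 0.493×8.314×396/22.2 = 73.1 kPa.
Adiabatic: T₂/T₁ = (P₂/P₁)^((γ−1)/γ) ⇒ T₂ = 396×(2.08)^0.286 = 488 K; V₂ = 13.2 L.
For an ideal gas ΔU = nCvΔT with Cv = (5/2)R = 20.8 J/(mol·K).
ΔU = 0.493×20.8×(488−396) = 944 J.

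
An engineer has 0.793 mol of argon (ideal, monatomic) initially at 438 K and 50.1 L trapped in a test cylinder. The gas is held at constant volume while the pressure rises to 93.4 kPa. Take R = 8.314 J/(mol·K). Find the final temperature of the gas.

P₁ = nRT₁/V₁ = 0.793×8.314×438/50.1 = 57.6 kPa.
Isochoric: V stays 50.1 L; P/T = const ⇒ T₂ = 710 K, P₂ = 93.4 kPa.

710 K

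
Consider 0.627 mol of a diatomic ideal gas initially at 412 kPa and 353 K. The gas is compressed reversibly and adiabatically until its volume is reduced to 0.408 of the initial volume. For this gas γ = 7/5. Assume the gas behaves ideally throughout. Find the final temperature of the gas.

V₁ = nRT₁/P₁ = 0.627×8.314×353/412 = 4.47 L.
Adiabatic: TV^(γ−1) = const ⇒ T₂ = 353×(2.45)^0.400 = 505 K; PV^γ = const ⇒ P₂ = 1450 kPa.

505 K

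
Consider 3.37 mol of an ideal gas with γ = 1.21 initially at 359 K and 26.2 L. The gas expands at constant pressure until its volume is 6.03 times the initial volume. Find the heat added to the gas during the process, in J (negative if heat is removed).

P₁ = nRT₁/V₁ = 3.37×8.314×359/26.2 = 384 kPa.
Isobaric: P stays 384 kPa; V/T = const ⇒ T₂ = 2160 K, V₂ = 158 L.
W = PΔV = 384×(158−26.2) kPa·L = 50600 J.
ΔU = nCvΔT = 3.37×39.6×(2160−359) = 241000 J.
Q = ΔU + W = nCpΔT = 292000 J.

292000 J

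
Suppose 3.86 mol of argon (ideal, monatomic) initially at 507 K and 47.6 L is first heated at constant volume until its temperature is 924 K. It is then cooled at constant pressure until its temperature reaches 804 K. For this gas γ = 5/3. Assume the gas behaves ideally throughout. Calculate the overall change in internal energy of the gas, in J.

14300 J

P₁ = nRT₁/V₁ = 3.86×8.314×507/47.6 = 342 kPa.
Step 1 — Isochoric: V stays 47.6 L; P/T = const ⇒ T₂ = 924 K, P₂ = 623 kPa.
W = 0 (no volume change).
ΔU = nCvΔT = 3.86×12.5×(924−507) = 20100 J.
Q = ΔU = 20100 J.
State after step 1: P = 623 kPa, V = 47.6 L, T = 924 K.
Step 2 — Isobaric: P stays 623 kPa; V/T = const ⇒ T₂ = 804 K, V₂ = 41.4 L.
W = PΔV = 623×(41.4−47.6) kPa·L = -3850 J.
ΔU = nCvΔT = 3.86×12.5×(804−924) = -5780 J.
Q = ΔU + W = nCpΔT = -9630 J.
Net over both steps: W = -3850 J, Q = 10400 J, ΔU = 14300 J.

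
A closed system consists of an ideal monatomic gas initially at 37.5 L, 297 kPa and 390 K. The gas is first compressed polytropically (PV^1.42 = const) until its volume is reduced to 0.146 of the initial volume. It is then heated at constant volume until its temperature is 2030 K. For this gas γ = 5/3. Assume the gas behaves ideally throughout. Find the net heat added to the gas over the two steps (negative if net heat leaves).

n = P₁V₁/(RT₁) = 297×37.5/(8.314×390) = 3.43 mol.
Step 1 — Polytropic n=1.42: T₂ = T₁(V₁/V₂)^(n−1) = 390×(6.85)^0.42 = 875 K; P₂ = P₁(V₁/V₂)^n = 4560 kPa.
W = (P₁V₁−P₂V₂)/(n−1) = (297×37.5−4560×5.47)/0.42 = -33000 J.
ΔU = nCvΔT = 3.43×12.5×(875−390) = 20800 J.
Q = ΔU + W = -12200 J.
State after step 1: P = 4560 kPa, V = 5.47 L, T = 875 K.
Step 2 — Isochoric: V stays 5.47 L; P/T = const ⇒ T₂ = 2030 K, P₂ = 10600 kPa.
W = 0 (no volume change).
ΔU = nCvΔT = 3.43×12.5×(2030−875) = 49500 J.
Q = ΔU = 49500 J.
Net over both steps: W = -33000 J, Q = 37300 J, ΔU = 70300 J.

37300 J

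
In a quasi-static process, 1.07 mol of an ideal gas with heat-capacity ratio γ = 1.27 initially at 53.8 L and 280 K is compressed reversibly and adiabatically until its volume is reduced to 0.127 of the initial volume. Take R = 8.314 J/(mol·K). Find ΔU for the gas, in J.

P₁ = nRT₁/V₁ = 1.07×8.314×280/53.8 = 46.3 kPa.
Adiabatic: TV^(γ−1) = const ⇒ T₂ = 280×(7.87)^0.270 = 489 K; PV^γ = const ⇒ P₂ = 636 kPa.
For an ideal gas ΔU = nCvΔT with Cv = R/(γ−1) = 30.8 J/(mol·K).
ΔU = 1.07×30.8×(489−280) = 6880 J.

6880 J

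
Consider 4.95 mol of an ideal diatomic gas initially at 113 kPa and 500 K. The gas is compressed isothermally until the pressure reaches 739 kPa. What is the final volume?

V₁ = nRT₁/P₁ = 4.95×8.314×500/113 = 182 L.
Isothermal: T stays 500 K; PV = const ⇒ V₂ = 27.8 L, P₂ = 739 kPa.

27.8 L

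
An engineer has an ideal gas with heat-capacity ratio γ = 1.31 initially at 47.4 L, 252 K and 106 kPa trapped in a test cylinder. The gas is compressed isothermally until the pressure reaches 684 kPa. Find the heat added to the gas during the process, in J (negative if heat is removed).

n = P₁V₁/(RT₁) = 106×47.4/(8.314×252) = 2.40 mol.
Isothermal: T stays 252 K; PV = const ⇒ V₂ = 7.35 L, P₂ = 684 kPa.
ΔU = 0 (ideal gas, T constant).
W = nRT ln(V₂/V₁) = 2.40×8.314×252×ln(0.155) = -9370 J.
Q = ΔU + W = -9370 J.

-9370 J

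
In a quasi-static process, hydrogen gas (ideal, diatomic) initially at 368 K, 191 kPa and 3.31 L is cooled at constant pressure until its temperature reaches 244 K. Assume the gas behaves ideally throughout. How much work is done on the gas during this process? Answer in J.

213 J

n = P₁V₁/(RT₁) = 191×3.31/(8.314×368) = 0.207 mol.
Isobaric: P stays 191 kPa; V/T = const ⇒ T₂ = 244 K, V₂ = 2.19 L.
W = PΔV = 191×(2.19−3.31) kPa·L = -213 J.
Work done on the gas = −W_by = 213 J.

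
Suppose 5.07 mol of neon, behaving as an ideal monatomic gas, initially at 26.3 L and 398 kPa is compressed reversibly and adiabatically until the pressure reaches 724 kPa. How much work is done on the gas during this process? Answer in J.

4250 J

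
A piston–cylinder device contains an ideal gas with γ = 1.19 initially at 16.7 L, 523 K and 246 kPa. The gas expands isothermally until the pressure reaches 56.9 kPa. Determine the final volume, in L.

72.2 L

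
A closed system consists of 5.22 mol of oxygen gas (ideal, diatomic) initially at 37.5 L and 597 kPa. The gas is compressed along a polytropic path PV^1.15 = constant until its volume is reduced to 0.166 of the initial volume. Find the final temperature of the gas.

675 K

T₁ = P₁V₁/(nR) = 597×37.5/(5.22×8.314) = 516 K.
Polytropic n=1.15: T₂ = T₁(V₁/V₂)^(n−1) = 516×(6.02)^0.15 = 675 K; P₂ = P₁(V₁/V₂)^n = 4710 kPa.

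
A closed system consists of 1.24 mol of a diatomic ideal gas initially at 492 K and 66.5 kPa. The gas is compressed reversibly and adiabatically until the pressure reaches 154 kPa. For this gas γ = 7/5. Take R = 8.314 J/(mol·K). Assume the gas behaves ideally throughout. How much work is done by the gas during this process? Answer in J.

V₁ = nRT₁/P₁ = 1.24×8.314×492/66.5 = 76.3 L.
Adiabatic: T₂/T₁ = (P₂/P₁)^((γ−1)/γ) ⇒ T₂ = 492×(2.32)^0.286 = 625 K; V₂ = 41.9 L.
ΔU = nCvΔT = 1.24×20.8×(625−492) = 3440 J.
Q = 0 for an adiabatic process, so W = −ΔU = -3440 J.

-3440 J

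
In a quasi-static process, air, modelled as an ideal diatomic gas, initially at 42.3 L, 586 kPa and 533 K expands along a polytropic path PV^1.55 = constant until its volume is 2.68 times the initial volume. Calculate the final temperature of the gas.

Polytropic n=1.55: T₂ = T₁(V₁/V₂)^(n−1) = 533×(0.373)^0.55 = 310 K; P₂ = P₁(V₁/V₂)^n = 127 kPa.

310 K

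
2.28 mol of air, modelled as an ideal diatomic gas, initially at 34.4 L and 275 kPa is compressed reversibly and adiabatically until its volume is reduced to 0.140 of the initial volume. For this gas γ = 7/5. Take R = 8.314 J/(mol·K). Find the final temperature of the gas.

1100 K

T₁ = P₁V₁/(nR) = 275×34.4/(2.28×8.314) = 499 K.
Adiabatic: TV^(γ−1) = const ⇒ T₂ = 499×(7.14)^0.400 = 1100 K; PV^γ = const ⇒ P₂ = 4310 kPa.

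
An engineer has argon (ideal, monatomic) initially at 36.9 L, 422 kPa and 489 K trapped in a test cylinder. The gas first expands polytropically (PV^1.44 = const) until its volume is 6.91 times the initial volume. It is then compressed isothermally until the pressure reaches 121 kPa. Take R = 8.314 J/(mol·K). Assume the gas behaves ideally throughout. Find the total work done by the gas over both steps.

10100 J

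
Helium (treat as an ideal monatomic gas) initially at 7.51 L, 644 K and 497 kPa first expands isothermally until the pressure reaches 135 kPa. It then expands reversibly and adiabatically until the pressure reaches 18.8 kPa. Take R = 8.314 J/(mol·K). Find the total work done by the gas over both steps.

n = P₁V₁/(RT₁) = 497×7.51/(8.314×644) = 0.697 mol.
Step 1 — Isothermal: T stays 644 K; PV = const ⇒ V₂ = 27.6 L, P₂ = 135 kPa.
ΔU = 0 (ideal gas, T constant).
W = nRT ln(V₂/V₁) = 0.697×8.314×644×ln(3.68) = 4860 J.
Q = ΔU + W = 4860 J.
State after step 1: P = 135 kPa, V = 27.6 L, T = 644 K.
Step 2 — Adiabatic: T₂/T₁ = (P₂/P₁)^((γ−1)/γ) ⇒ T₂ = 644×(0.139)^0.400 = 293 K; V₂ = 90.2 L.
ΔU = nCvΔT = 0.697×12.5×(293−644) = -3050 J.
Q = 0 for an adiabatic process, so W = −ΔU = 3050 J.
Net over both steps: W = 7920 J, Q = 4860 J, ΔU = -3050 J.

7920 J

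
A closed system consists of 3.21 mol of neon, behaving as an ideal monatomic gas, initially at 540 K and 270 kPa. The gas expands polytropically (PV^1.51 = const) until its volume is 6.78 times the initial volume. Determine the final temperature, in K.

203 K

V₁ = nRT₁/P₁ = 3.21×8.314×540/270 = 53.4 L.
Polytropic n=1.51: T₂ = T₁(V₁/V₂)^(n−1) = 540×(0.147)^0.51 = 203 K; P₂ = P₁(V₁/V₂)^n = 15.0 kPa.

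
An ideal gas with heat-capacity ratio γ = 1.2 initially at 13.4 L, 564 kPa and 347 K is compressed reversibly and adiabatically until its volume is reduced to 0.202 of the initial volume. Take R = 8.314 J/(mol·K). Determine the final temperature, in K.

478 K

Adiabatic: TV^(γ−1) = const ⇒ T₂ = 347×(4.95)^0.200 = 478 K; PV^γ = const ⇒ P₂ = 3840 kPa.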